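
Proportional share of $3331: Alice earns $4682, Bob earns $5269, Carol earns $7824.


Total income = 4682 + 5269 + 7824 = $17775
Alice: $3331 × 4682/17775 = $877.40
Bob: $3331 × 5269/17775 = $987.40
Carol: $3331 × 7824/17775 = $1466.20
= Alice: $877.40, Bob: $987.40, Carol: $1466.20

Alice: $877.40, Bob: $987.40, Carol: $1466.20


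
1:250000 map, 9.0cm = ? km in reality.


Real distance = map distance × scale
= 9.0cm × 250000
= 2250000 cm = 22500.0 m
= 22.500 km

22.500 km


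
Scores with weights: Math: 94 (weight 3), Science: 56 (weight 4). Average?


Numerator = 94×3 + 56×4
= 282 + 224
= 506
Total weight = 7
Weighted avg = 506/7
= 72.29

72.29


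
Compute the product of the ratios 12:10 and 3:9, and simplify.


Compound ratio = (12×3) : (10×9)
= 36:90
GCD = 18
= 2:5

2:5


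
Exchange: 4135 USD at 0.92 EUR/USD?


Amount × rate = 4135 × 0.92
= 3804.20 EUR

3804.20 EUR


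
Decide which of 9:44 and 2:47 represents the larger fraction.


9/44 = 0.2045
2/47 = 0.0426
0.2045 > 0.0426, so 9:44 is greater
= 9:44

9:44


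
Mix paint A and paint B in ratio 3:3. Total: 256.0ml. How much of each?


Total parts = 3 + 3 = 6
paint A: 256.0 × 3/6 = 128.0ml
paint B: 256.0 × 3/6 = 128.0ml
= 128.0ml and 128.0ml

128.0ml and 128.0ml


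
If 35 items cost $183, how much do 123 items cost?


Direct proportion: y/x = constant
k = 183/35 ≈ 5.2286
y₂ = k × 123 = 183 × 123 / 35 = 22509/35
≈ 643.11

643.11


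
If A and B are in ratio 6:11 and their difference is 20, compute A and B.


Let A = 6k, B = 11k.
11k - 6k = 20
5k = 20 → k = 20/5 = 4
A = 6×4 = 24, B = 11×4 = 44
= A = 24, B = 44

A = 24, B = 44


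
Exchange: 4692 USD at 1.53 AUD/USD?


Amount × rate = 4692 × 1.53
= 7178.76 AUD

7178.76 AUD


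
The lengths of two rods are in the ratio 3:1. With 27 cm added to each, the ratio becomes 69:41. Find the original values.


Let A = 3k, B = 1k.
(3k + 27) / (1k + 27) = 69/41
Cross-multiply: 41(3k + 27) = 69(1k + 27)
123k + 1107 = 69k + 1863
123k - 69k = 1863 - 1107
54k = 756
k = 756/54 = 14
A = 3×14 = 42, B = 1×14 = 14
= A = 42, B = 14

A = 42, B = 14


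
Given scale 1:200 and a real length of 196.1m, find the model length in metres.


Model size = real / scale
= 196.1 / 200
= 0.9805 m

0.9805 m


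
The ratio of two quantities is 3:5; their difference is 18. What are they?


Let A = 3k, B = 5k.
5k - 3k = 18
2k = 18 → k = 18/2 = 9
A = 3×9 = 27, B = 5×9 = 45
= A = 27, B = 45

A = 27, B = 45


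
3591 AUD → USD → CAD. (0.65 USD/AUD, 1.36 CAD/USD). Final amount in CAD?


Step 1: 3591 AUD × 0.65 = 2334.15 USD
Step 2: 2334.15 USD × 1.36 = 3174.44 CAD
Implied rate AUD→CAD = 0.65 × 1.36 = 0.8840
= 3174.44 CAD

3174.44 CAD


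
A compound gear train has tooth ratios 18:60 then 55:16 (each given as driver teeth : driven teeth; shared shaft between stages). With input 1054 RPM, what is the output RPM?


Stage 1: RPM_B = RPM_A × t_A/t_B = 1054 × 18/60 = 18972/60 = 316.20
B and C share a shaft → RPM_C = RPM_B
Stage 2: RPM_D = RPM_C × t_C/t_D = RPM_A × (t_A×t_C)/(t_B×t_D)
Overall ratio = (18×55)/(60×16) = 990/960
RPM_D = 1054 × 990/960 = 1043460/960
≈ 1086.94 RPM

1086.94 RPM


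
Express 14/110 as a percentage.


Percentage = (part / whole) × 100
= (14 / 110) × 100
≈ 12.73%

12.73%


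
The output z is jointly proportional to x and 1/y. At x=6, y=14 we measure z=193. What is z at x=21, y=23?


z = k·x/y
Solve for k using the known point: k = z·y/x = 193×14/6 = 2702/6 ≈ 450.3333
Now evaluate at x=21, y=23:
z = k × 21 / 23 = (2702 × 21) / (6 × 23) = 56742/138
≈ 411.1739

411.1739


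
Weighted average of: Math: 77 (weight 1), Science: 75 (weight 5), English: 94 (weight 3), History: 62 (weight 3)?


Numerator = 77×1 + 75×5 + 94×3 + 62×3
= 77 + 375 + 282 + 186
= 920
Total weight = 12
Weighted avg = 920/12
= 76.67

76.67


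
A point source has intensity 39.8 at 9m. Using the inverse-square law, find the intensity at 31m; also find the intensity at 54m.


I₁d₁² = I₂d₂²
I at 31m = 39.8 × (9/31)² = 39.8 × 81/961 = 3223.8/961 ≈ 3.3546
I at 54m = 39.8 × (9/54)² = 39.8 × 81/2916 = 3223.8/2916 ≈ 1.1056
= 3.3546 and 1.1056

3.3546 and 1.1056


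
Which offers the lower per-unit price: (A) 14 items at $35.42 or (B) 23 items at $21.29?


Deal A: $35.42/14 = $2.5300/unit
Deal B: $21.29/23 = $0.9257/unit
B is cheaper per unit
= Deal B

Deal B


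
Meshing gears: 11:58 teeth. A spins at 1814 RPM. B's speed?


Gear ratio = 11:58 = 11:58
RPM_B = RPM_A × (teeth_A / teeth_B)
= 1814 × (11/58)
= 344.0 RPM

344.0 RPM


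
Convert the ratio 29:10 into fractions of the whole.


Total parts = 29 + 10 = 39
First part: 29/39 = 29/39
Second part: 10/39 = 10/39
= 29/39 and 10/39

29/39 and 10/39


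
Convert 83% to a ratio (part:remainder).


83% means 83 parts out of 100; remainder = 17
Part : remainder = 83:17
GCD = 1
= 83:17

83:17


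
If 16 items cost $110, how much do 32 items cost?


Direct proportion: y/x = constant
k = 110/16 = 6.8750
y₂ = k × 32 = 110 × 32 / 16 = 3520/16
= 220.00

220.00


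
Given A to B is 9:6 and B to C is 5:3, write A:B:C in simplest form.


Match B: multiply A:B by 5 → 45:30
Multiply B:C by 6 → 30:18
Combined: 45:30:18
GCD = 3
= 15:10:6

15:10:6


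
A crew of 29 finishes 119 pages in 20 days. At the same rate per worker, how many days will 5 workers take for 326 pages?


Days ∝ work / workers, so d₂ = d₁ × (m₁/m₂) × (w₂/w₁)
Workers factor (inverse): 29/5 = 5.8000
Work factor (direct): 326/119 ≈ 2.7395
d₂ = 20 × 29/5 × 326/119 = (20 × 29 × 326) / (5 × 119) = 189080/595
≈ 317.78 days

317.78 days


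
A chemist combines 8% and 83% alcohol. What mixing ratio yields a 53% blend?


Let x parts of 8% mix with y parts of 83%.
8x + 83y = 53(x + y)
8x + 83y = 53x + 53y
x(8 - 53) = y(53 - 83)
x/y = (83 - 53)/(53 - 8) = 30/45
Simplify: 2:3
= 2:3

2:3


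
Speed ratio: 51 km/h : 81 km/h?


Ratio = 51:81
GCD = 3
Simplified = 17:27
Time ratio (same distance) = 27:17
Speed ratio = 17:27

17:27


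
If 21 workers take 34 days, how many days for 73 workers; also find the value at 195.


Inverse proportion: x × y = constant
k = 21 × 34 = 714
At x=73: k/73 = 9.78
At x=195: k/195 = 3.66
= 9.78 and 3.66

9.78 and 3.66


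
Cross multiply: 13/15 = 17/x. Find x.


Cross multiply: 13 × x = 15 × 17
13x = 255
x = 255 / 13
= 19.62

19.62


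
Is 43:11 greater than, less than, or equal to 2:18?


43/11 = 3.9091
2/18 = 0.1111
3.9091 > 0.1111, so 43:11 is greater
= greater than

greater than


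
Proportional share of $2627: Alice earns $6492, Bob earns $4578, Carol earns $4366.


Total income = 6492 + 4578 + 4366 = $15436
Alice: $2627 × 6492/15436 = $1104.85
Bob: $2627 × 4578/15436 = $779.11
Carol: $2627 × 4366/15436 = $743.03
= Alice: $1104.85, Bob: $779.11, Carol: $743.03

Alice: $1104.85, Bob: $779.11, Carol: $743.03


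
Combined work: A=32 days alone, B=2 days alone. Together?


Rate of A = 1/32 per day
Rate of B = 1/2 per day
Combined rate = 1/32 + 1/2 = 34/64 ≈ 0.5313 per day
Days = 1 / combined rate = 64/34
≈ 1.88 days

1.88 days


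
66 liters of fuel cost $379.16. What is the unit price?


Unit rate = total / quantity
= 379.16 / 66
= $5.74 per unit

$5.74 per unit


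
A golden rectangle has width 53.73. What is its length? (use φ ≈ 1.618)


φ = (1 + √5) / 2 ≈ 1.618
Length = width × φ = 53.73 × 1.618 = 86.93514
≈ 86.94

86.94


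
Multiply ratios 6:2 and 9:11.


Compound ratio = (6×9) : (2×11)
= 54:22
GCD = 2
= 27:11

27:11


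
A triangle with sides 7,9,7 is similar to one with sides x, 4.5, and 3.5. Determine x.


Scale factor = 4.5/9 = 0.5
Missing side = 7 × 0.5
= 3.5

3.5


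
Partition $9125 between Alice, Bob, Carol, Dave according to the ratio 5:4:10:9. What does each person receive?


Total parts = 5 + 4 + 10 + 9 = 28
Alice: 9125 × 5/28 = 1629.46
Bob: 9125 × 4/28 = 1303.57
Carol: 9125 × 10/28 = 3258.93
Dave: 9125 × 9/28 = 2933.04
= Alice: $1629.46, Bob: $1303.57, Carol: $3258.93, Dave: $2933.04

Alice: $1629.46, Bob: $1303.57, Carol: $3258.93, Dave: $2933.04


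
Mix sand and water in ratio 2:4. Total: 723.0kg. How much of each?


Total parts = 2 + 4 = 6
sand: 723.0 × 2/6 = 241.0kg
water: 723.0 × 4/6 = 482.0kg
= 241.0kg and 482.0kg

241.0kg and 482.0kg


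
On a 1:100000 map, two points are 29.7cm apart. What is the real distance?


Real distance = map distance × scale
= 29.7cm × 100000
= 2970000 cm = 29700.0 m
= 29.700 km

29.700 km


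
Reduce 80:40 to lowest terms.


GCD(80, 40) = 40
80/40 : 40/40
= 2:1

2:1


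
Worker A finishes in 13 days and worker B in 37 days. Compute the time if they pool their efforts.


Rate of A = 1/13 per day
Rate of B = 1/37 per day
Combined rate = 1/13 + 1/37 = 50/481 ≈ 0.1040 per day
Days = 1 / combined rate = 481/50
= 9.62 days

9.62 days


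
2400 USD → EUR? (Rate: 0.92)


Amount × rate = 2400 × 0.92
= 2208.00 EUR

2208.00 EUR


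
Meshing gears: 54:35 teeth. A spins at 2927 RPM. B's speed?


Gear ratio = 54:35 = 54:35
RPM_B = RPM_A × (teeth_A / teeth_B)
= 2927 × (54/35)
= 4515.9 RPM

4515.9 RPM


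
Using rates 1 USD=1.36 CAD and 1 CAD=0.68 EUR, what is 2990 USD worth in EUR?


Step 1: 2990 USD × 1.36 = 4066.40 CAD
Step 2: 4066.40 CAD × 0.68 = 2765.15 EUR
Implied rate USD→EUR = 1.36 × 0.68 = 0.9248
= 2765.15 EUR

2765.15 EUR


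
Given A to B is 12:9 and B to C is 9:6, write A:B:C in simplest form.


Match B: multiply A:B by 9 → 108:81
Multiply B:C by 9 → 81:54
Combined: 108:81:54
GCD = 27
= 4:3:2

4:3:2


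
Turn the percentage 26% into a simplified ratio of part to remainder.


26% means 26 parts out of 100; remainder = 74
Part : remainder = 26:74
GCD = 2
= 13:37

13:37


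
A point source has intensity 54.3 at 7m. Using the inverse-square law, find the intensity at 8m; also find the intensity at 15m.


I₁d₁² = I₂d₂²
I at 8m = 54.3 × (7/8)² = 54.3 × 49/64 = 2660.7/64 ≈ 41.5734
I at 15m = 54.3 × (7/15)² = 54.3 × 49/225 = 2660.7/225 ≈ 11.8253
= 41.5734 and 11.8253

41.5734 and 11.8253


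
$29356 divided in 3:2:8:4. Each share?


Total parts = 3 + 2 + 8 + 4 = 17
Part 1: 29356 × 3/17 = 5180.47
Part 2: 29356 × 2/17 = 3453.65
Part 3: 29356 × 8/17 = 13814.59
Part 4: 29356 × 4/17 = 6907.29
= Part 1: $5180.47, Part 2: $3453.65, Part 3: $13814.59, Part 4: $6907.29

Part 1: $5180.47, Part 2: $3453.65, Part 3: $13814.59, Part 4: $6907.29


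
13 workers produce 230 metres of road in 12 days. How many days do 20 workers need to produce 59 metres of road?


Days ∝ work / workers, so d₂ = d₁ × (m₁/m₂) × (w₂/w₁)
Workers factor (inverse): 13/20 = 0.6500
Work factor (direct): 59/230 ≈ 0.2565
d₂ = 12 × 13/20 × 59/230 = (12 × 13 × 59) / (20 × 230) = 9204/4600
≈ 2.00 days

2.00 days


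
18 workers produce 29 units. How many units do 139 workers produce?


Direct proportion: y/x = constant
k = 29/18 ≈ 1.6111
y₂ = k × 139 = 29 × 139 / 18 = 4031/18
≈ 223.94

223.94


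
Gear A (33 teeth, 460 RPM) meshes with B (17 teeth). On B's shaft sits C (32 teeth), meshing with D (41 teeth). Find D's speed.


Stage 1: RPM_B = RPM_A × t_A/t_B = 460 × 33/17 = 15180/17 ≈ 892.94
B and C share a shaft → RPM_C = RPM_B
Stage 2: RPM_D = RPM_C × t_C/t_D = RPM_A × (t_A×t_C)/(t_B×t_D)
Overall ratio = (33×32)/(17×41) = 1056/697
RPM_D = 460 × 1056/697 = 485760/697
≈ 696.93 RPM

696.93 RPM


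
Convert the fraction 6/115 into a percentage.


Percentage = (part / whole) × 100
= (6 / 115) × 100
≈ 5.22%

5.22%


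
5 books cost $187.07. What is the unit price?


Unit rate = total / quantity
= 187.07 / 5
= $37.41 per unit

$37.41 per unit


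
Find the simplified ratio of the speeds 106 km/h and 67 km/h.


Ratio = 106:67
GCD = 1
Simplified = 106:67
Time ratio (same distance) = 67:106
Speed ratio = 106:67

106:67


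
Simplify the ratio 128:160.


GCD(128, 160) = 32
128/32 : 160/32
= 4:5

4:5


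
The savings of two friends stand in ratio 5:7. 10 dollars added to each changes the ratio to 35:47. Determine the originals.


Let A = 5k, B = 7k.
(5k + 10) / (7k + 10) = 35/47
Cross-multiply: 47(5k + 10) = 35(7k + 10)
235k + 470 = 245k + 350
235k - 245k = 350 - 470
-10k = -120
k = -120/-10 = 12
A = 5×12 = 60, B = 7×12 = 84
= A = 60, B = 84

A = 60, B = 84


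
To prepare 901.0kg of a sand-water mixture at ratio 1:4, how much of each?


Total parts = 1 + 4 = 5
sand: 901.0 × 1/5 = 180.2kg
water: 901.0 × 4/5 = 720.8kg
= 180.2kg and 720.8kg

180.2kg and 720.8kg


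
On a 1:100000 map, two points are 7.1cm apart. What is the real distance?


Real distance = map distance × scale
= 7.1cm × 100000
= 710000 cm = 7100.0 m
= 7.100 km

7.100 km


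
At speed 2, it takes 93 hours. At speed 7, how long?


Inverse proportion: x × y = constant
k = 2 × 93 = 186
y₂ = k / 7 = 186 / 7
= 26.57

26.57


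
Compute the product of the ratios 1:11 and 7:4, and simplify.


Compound ratio = (1×7) : (11×4)
= 7:44
GCD = 1
= 7:44

7:44


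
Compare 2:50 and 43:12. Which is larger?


2/50 = 0.0400
43/12 = 3.5833
0.0400 < 3.5833, so 2:50 is less
= 43:12

43:12


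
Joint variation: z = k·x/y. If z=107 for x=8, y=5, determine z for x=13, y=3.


z = k·x/y
Solve for k using the known point: k = z·y/x = 107×5/8 = 535/8 = 66.8750
Now evaluate at x=13, y=3:
z = k × 13 / 3 = (535 × 13) / (8 × 3) = 6955/24
≈ 289.7917

289.7917


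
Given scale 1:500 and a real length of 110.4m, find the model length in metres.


Model size = real / scale
= 110.4 / 500
= 0.2208 m

0.2208 m


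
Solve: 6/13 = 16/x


Cross multiply: 6 × x = 13 × 16
6x = 208
x = 208 / 6
= 34.67

34.67


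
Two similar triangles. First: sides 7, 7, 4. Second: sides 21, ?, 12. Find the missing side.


Scale factor = 21/7 = 3
Missing side = 7 × 3
= 21.0

21.0


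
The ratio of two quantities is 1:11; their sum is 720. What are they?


Let A = 1k, B = 11k.
1k + 11k = 720
12k = 720 → k = 720/12 = 60
A = 1×60 = 60, B = 11×60 = 660
= A = 60, B = 660

A = 60, B = 660


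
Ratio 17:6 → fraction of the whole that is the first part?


Total parts = 17 + 6 = 23
First part: 17/23 = 17/23
= 17/23

17/23


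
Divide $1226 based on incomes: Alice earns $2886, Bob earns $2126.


Total income = 2886 + 2126 = $5012
Alice: $1226 × 2886/5012 = $705.95
Bob: $1226 × 2126/5012 = $520.05
= Alice: $705.95, Bob: $520.05

Alice: $705.95, Bob: $520.05


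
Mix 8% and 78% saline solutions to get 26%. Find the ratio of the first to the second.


Let x parts of 8% mix with y parts of 78%.
8x + 78y = 26(x + y)
8x + 78y = 26x + 26y
x(8 - 26) = y(26 - 78)
x/y = (78 - 26)/(26 - 8) = 52/18
Simplify: 26:9
= 26:9

26:9


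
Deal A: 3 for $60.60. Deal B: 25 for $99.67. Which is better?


Deal A: $60.60/3 = $20.2000/unit
Deal B: $99.67/25 = $3.9868/unit
B is cheaper per unit
= Deal B

Deal B


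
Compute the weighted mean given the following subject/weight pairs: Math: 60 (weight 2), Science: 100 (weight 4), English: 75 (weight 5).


Numerator = 60×2 + 100×4 + 75×5
= 120 + 400 + 375
= 895
Total weight = 11
Weighted avg = 895/11
= 81.36

81.36


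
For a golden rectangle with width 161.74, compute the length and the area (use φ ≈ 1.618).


φ = (1 + √5) / 2 ≈ 1.618
Length = width × φ = 161.74 × 1.618 = 261.69532
≈ 261.70
Area = width × length = 161.74 × 261.69532 = 42326.6010568 ≈ 42326.60
= Length: 261.70, Area: 42326.60

Length: 261.70, Area: 42326.60


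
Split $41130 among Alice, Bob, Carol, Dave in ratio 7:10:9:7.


Total parts = 7 + 10 + 9 + 7 = 33
Alice: 41130 × 7/33 = 8724.55
Bob: 41130 × 10/33 = 12463.64
Carol: 41130 × 9/33 = 11217.27
Dave: 41130 × 7/33 = 8724.55
= Alice: $8724.55, Bob: $12463.64, Carol: $11217.27, Dave: $8724.55

Alice: $8724.55, Bob: $12463.64, Carol: $11217.27, Dave: $8724.55


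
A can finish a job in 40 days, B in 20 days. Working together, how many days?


Rate of A = 1/40 per day
Rate of B = 1/20 per day
Combined rate = 1/40 + 1/20 = 60/800 = 0.0750 per day
Days = 1 / combined rate = 800/60
≈ 13.33 days

13.33 days


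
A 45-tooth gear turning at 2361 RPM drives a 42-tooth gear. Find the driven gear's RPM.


Gear ratio = 45:42 = 15:14
RPM_B = RPM_A × (teeth_A / teeth_B)
= 2361 × (45/42)
= 2529.6 RPM

2529.6 RPM


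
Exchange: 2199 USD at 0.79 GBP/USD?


Amount × rate = 2199 × 0.79
= 1737.21 GBP

1737.21 GBP


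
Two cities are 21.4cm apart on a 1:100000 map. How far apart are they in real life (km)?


Real distance = map distance × scale
= 21.4cm × 100000
= 2140000 cm = 21400.0 m
= 21.400 km

21.400 km


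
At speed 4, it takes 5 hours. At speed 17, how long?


Inverse proportion: x × y = constant
k = 4 × 5 = 20
y₂ = k / 17 = 20 / 17
= 1.18

1.18


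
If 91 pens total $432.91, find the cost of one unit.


Unit rate = total / quantity
= 432.91 / 91
= $4.76 per unit

$4.76 per unit


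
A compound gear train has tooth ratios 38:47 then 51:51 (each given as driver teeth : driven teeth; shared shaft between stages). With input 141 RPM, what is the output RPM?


Stage 1: RPM_B = RPM_A × t_A/t_B = 141 × 38/47 = 5358/47 = 114.00
B and C share a shaft → RPM_C = RPM_B
Stage 2: RPM_D = RPM_C × t_C/t_D = RPM_A × (t_A×t_C)/(t_B×t_D)
Overall ratio = (38×51)/(47×51) = 1938/2397
RPM_D = 141 × 1938/2397 = 273258/2397
= 114.00 RPM

114.00 RPM


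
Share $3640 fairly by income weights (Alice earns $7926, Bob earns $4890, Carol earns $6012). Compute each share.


Total income = 7926 + 4890 + 6012 = $18828
Alice: $3640 × 7926/18828 = $1532.33
Bob: $3640 × 4890/18828 = $945.38
Carol: $3640 × 6012/18828 = $1162.29
= Alice: $1532.33, Bob: $945.38, Carol: $1162.29

Alice: $1532.33, Bob: $945.38, Carol: $1162.29


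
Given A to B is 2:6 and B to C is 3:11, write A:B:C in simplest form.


Match B: multiply A:B by 3 → 6:18
Multiply B:C by 6 → 18:66
Combined: 6:18:66
GCD = 6
= 1:3:11

1:3:11


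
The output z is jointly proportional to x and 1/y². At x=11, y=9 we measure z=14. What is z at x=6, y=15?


z = k·x/y²
Solve for k using the known point: k = z·y²/x = 14×81/11 = 1134/11 ≈ 103.0909
Now evaluate at x=6, y=15:
z = k × 6 / 225 = (1134 × 6) / (11 × 225) = 6804/2475
≈ 2.7491

2.7491


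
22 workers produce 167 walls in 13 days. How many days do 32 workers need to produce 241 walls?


Days ∝ work / workers, so d₂ = d₁ × (m₁/m₂) × (w₂/w₁)
Workers factor (inverse): 22/32 = 0.6875
Work factor (direct): 241/167 ≈ 1.4431
d₂ = 13 × 22/32 × 241/167 = (13 × 22 × 241) / (32 × 167) = 68926/5344
≈ 12.90 days

12.90 days


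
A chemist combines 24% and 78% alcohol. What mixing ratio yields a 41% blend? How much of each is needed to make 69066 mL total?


Let x parts of 24% mix with y parts of 78%.
24x + 78y = 41(x + y)
24x + 78y = 41x + 41y
x(24 - 41) = y(41 - 78)
x/y = (78 - 41)/(41 - 24) = 37/17
Simplify: 37:17
Total parts = 54; one part = 69066/54 = 1279.00 mL
24% solution: 37×1279.00 = 47323.00 mL
78% solution: 17×1279.00 = 21743.00 mL
= ratio 37:17; 47323.00 mL and 21743.00 mL

ratio 37:17; 47323.00 mL and 21743.00 mL


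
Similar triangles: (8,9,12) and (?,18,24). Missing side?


Scale factor = 18/9 = 2
Missing side = 8 × 2
= 16.0

16.0


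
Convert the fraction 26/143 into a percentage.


Percentage = (part / whole) × 100
= (26 / 143) × 100
≈ 18.18%

18.18%


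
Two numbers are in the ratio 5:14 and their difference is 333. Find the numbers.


Let A = 5k, B = 14k.
14k - 5k = 333
9k = 333 → k = 333/9 = 37
A = 5×37 = 185, B = 14×37 = 518
= A = 185, B = 518

A = 185, B = 518


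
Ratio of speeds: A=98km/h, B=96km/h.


Ratio = 98:96
GCD = 2
Simplified = 49:48
Time ratio (same distance) = 48:49
Speed ratio = 49:48

49:48


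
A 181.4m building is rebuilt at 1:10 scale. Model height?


Model size = real / scale
= 181.4 / 10
= 18.1400 m

18.1400 m


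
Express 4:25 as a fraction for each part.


Total parts = 4 + 25 = 29
First part: 4/29 = 4/29
Second part: 25/29 = 25/29
= 4/29 and 25/29

4/29 and 25/29


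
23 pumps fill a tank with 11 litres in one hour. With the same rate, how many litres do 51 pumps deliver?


Direct proportion: y/x = constant
k = 11/23 ≈ 0.4783
y₂ = k × 51 = 11 × 51 / 23 = 561/23
≈ 24.39

24.39


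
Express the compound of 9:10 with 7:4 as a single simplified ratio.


Compound ratio = (9×7) : (10×4)
= 63:40
GCD = 1
= 63:40

63:40


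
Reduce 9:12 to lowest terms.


GCD(9, 12) = 3
9/3 : 12/3
= 3:4

3:4


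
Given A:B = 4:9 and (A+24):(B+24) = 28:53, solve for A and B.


Let A = 4k, B = 9k.
(4k + 24) / (9k + 24) = 28/53
Cross-multiply: 53(4k + 24) = 28(9k + 24)
212k + 1272 = 252k + 672
212k - 252k = 672 - 1272
-40k = -600
k = -600/-40 = 15
A = 4×15 = 60, B = 9×15 = 135
= A = 60, B = 135

A = 60, B = 135


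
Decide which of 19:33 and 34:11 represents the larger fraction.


19/33 = 0.5758
34/11 = 3.0909
0.5758 < 3.0909, so 19:33 is less
= 34:11

34:11


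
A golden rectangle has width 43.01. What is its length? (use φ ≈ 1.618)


φ = (1 + √5) / 2 ≈ 1.618
Length = width × φ = 43.01 × 1.618 = 69.59018
≈ 69.59

69.59


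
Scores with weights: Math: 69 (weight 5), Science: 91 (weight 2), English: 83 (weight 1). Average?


Numerator = 69×5 + 91×2 + 83×1
= 345 + 182 + 83
= 610
Total weight = 8
Weighted avg = 610/8
= 76.25

76.25


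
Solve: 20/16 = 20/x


Cross multiply: 20 × x = 16 × 20
20x = 320
x = 320 / 20
= 16.00

16.00


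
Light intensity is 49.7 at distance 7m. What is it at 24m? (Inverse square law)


I₁d₁² = I₂d₂²
I₂ = I₁ × (d₁/d₂)²
= 49.7 × (7/24)²
= 49.7 × 49/576
= 2435.3/576
≈ 4.2280

4.2280


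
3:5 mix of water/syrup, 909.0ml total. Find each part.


Total parts = 3 + 5 = 8
water: 909.0 × 3/8 = 340.9ml
syrup: 909.0 × 5/8 = 568.1ml
= 340.9ml and 568.1ml

340.9ml and 568.1ml


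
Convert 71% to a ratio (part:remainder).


71% means 71 parts out of 100; remainder = 29
Part : remainder = 71:29
GCD = 1
= 71:29

71:29


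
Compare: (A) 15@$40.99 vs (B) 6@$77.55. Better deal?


Deal A: $40.99/15 = $2.7327/unit
Deal B: $77.55/6 = $12.9250/unit
A is cheaper per unit
= Deal A

Deal A


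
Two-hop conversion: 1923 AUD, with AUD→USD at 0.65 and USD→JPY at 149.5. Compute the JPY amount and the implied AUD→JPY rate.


Step 1: 1923 AUD × 0.65 = 1249.95 USD
Step 2: 1249.95 USD × 149.5 = 186867.53 JPY
Implied rate AUD→JPY = 0.65 × 149.5 = 97.1750
= 186867.53 JPY; implied rate 97.1750 JPY/AUD

186867.53 JPY; implied rate 97.1750 JPY/AUD


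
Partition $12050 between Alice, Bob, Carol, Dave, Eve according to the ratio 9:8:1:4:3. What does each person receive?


Total parts = 9 + 8 + 1 + 4 + 3 = 25
Alice: 12050 × 9/25 = 4338.00
Bob: 12050 × 8/25 = 3856.00
Carol: 12050 × 1/25 = 482.00
Dave: 12050 × 4/25 = 1928.00
Eve: 12050 × 3/25 = 1446.00
= Alice: $4338.00, Bob: $3856.00, Carol: $482.00, Dave: $1928.00, Eve: $1446.00

Alice: $4338.00, Bob: $3856.00, Carol: $482.00, Dave: $1928.00, Eve: $1446.00


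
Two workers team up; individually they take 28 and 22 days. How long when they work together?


Rate of A = 1/28 per day
Rate of B = 1/22 per day
Combined rate = 1/28 + 1/22 = 50/616 ≈ 0.0812 per day
Days = 1 / combined rate = 616/50
= 12.32 days

12.32 days


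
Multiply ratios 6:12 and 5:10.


Compound ratio = (6×5) : (12×10)
= 30:120
GCD = 30
= 1:4

1:4


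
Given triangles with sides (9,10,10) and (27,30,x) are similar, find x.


Scale factor = 27/9 = 3
Missing side = 10 × 3
= 30.0

30.0


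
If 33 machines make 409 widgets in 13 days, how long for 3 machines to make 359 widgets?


Days ∝ work / workers, so d₂ = d₁ × (m₁/m₂) × (w₂/w₁)
Workers factor (inverse): 33/3 = 11.0000
Work factor (direct): 359/409 ≈ 0.8778
d₂ = 13 × 33/3 × 359/409 = (13 × 33 × 359) / (3 × 409) = 154011/1227
≈ 125.52 days

125.52 days


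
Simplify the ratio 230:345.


GCD(230, 345) = 115
230/115 : 345/115
= 2:3

2:3


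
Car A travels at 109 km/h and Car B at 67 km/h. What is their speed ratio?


Ratio = 109:67
GCD = 1
Simplified = 109:67
Time ratio (same distance) = 67:109
Speed ratio = 109:67

109:67


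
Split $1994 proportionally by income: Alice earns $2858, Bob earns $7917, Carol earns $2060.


Total income = 2858 + 7917 + 2060 = $12835
Alice: $1994 × 2858/12835 = $444.01
Bob: $1994 × 7917/12835 = $1229.96
Carol: $1994 × 2060/12835 = $320.03
= Alice: $444.01, Bob: $1229.96, Carol: $320.03

Alice: $444.01, Bob: $1229.96, Carol: $320.03


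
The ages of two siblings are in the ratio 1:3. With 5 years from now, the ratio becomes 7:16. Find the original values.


Let A = 1k, B = 3k.
(1k + 5) / (3k + 5) = 7/16
Cross-multiply: 16(1k + 5) = 7(3k + 5)
16k + 80 = 21k + 35
16k - 21k = 35 - 80
-5k = -45
k = -45/-5 = 9
A = 1×9 = 9, B = 3×9 = 27
= A = 9, B = 27

A = 9, B = 27


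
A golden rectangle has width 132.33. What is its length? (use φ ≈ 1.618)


φ = (1 + √5) / 2 ≈ 1.618
Length = width × φ = 132.33 × 1.618 = 214.10994
≈ 214.11

214.11


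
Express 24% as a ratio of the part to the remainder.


24% means 24 parts out of 100; remainder = 76
Part : remainder = 24:76
GCD = 4
= 6:19

6:19


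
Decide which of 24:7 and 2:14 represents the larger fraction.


24/7 = 3.4286
2/14 = 0.1429
3.4286 > 0.1429, so 24:7 is greater
= 24:7

24:7


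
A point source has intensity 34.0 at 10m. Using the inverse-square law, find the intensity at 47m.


I₁d₁² = I₂d₂²
I₂ = I₁ × (d₁/d₂)²
= 34.0 × (10/47)²
= 34.0 × 100/2209
= 3400/2209
≈ 1.5392

1.5392


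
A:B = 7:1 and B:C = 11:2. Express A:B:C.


Match B: multiply A:B by 11 → 77:11
Multiply B:C by 1 → 11:2
Combined: 77:11:2
GCD = 1
= 77:11:2

77:11:2


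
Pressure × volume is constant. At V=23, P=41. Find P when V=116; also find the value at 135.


Inverse proportion: x × y = constant
k = 23 × 41 = 943
At x=116: k/116 = 8.13
At x=135: k/135 = 6.99
= 8.13 and 6.99

8.13 and 6.99


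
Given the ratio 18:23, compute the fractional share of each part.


Total parts = 18 + 23 = 41
First part: 18/41 = 18/41
Second part: 23/41 = 23/41
= 18/41 and 23/41

18/41 and 23/41


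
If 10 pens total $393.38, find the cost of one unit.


Unit rate = total / quantity
= 393.38 / 10
= $39.34 per unit

$39.34 per unit


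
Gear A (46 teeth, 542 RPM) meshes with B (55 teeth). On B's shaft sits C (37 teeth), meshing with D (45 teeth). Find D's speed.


Stage 1: RPM_B = RPM_A × t_A/t_B = 542 × 46/55 = 24932/55 ≈ 453.31
B and C share a shaft → RPM_C = RPM_B
Stage 2: RPM_D = RPM_C × t_C/t_D = RPM_A × (t_A×t_C)/(t_B×t_D)
Overall ratio = (46×37)/(55×45) = 1702/2475
RPM_D = 542 × 1702/2475 = 922484/2475
≈ 372.72 RPM

372.72 RPM


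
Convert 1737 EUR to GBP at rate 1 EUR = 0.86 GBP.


Amount × rate = 1737 × 0.86
= 1493.82 GBP

1493.82 GBP


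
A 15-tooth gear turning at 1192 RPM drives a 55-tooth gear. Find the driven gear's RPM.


Gear ratio = 15:55 = 3:11
RPM_B = RPM_A × (teeth_A / teeth_B)
= 1192 × (15/55)
= 325.1 RPM

325.1 RPM


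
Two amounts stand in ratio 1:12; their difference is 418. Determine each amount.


Let A = 1k, B = 12k.
12k - 1k = 418
11k = 418 → k = 418/11 = 38
A = 1×38 = 38, B = 12×38 = 456
= A = 38, B = 456

A = 38, B = 456


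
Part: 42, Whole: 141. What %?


Percentage = (part / whole) × 100
= (42 / 141) × 100
≈ 29.79%

29.79%


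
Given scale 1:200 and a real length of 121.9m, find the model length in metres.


Model size = real / scale
= 121.9 / 200
= 0.6095 m

0.6095 m


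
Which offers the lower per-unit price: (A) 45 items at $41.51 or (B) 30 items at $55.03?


Deal A: $41.51/45 = $0.9224/unit
Deal B: $55.03/30 = $1.8343/unit
A is cheaper per unit
= Deal A

Deal A


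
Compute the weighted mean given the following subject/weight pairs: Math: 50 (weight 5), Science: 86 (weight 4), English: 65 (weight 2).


Numerator = 50×5 + 86×4 + 65×2
= 250 + 344 + 130
= 724
Total weight = 11
Weighted avg = 724/11
= 65.82

65.82


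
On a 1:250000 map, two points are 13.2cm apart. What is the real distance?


Real distance = map distance × scale
= 13.2cm × 250000
= 3300000 cm = 33000.0 m
= 33.000 km

33.000 km


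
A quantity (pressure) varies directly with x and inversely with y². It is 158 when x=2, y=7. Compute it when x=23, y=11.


z = k·x/y²
Solve for k using the known point: k = z·y²/x = 158×49/2 = 7742/2 = 3871.0000
Now evaluate at x=23, y=11:
z = k × 23 / 121 = (7742 × 23) / (2 × 121) = 178066/242
≈ 735.8099

735.8099


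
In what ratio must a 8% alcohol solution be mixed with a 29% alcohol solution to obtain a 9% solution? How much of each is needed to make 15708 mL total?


Let x parts of 8% mix with y parts of 29%.
8x + 29y = 9(x + y)
8x + 29y = 9x + 9y
x(8 - 9) = y(9 - 29)
x/y = (29 - 9)/(9 - 8) = 20/1
Simplify: 20:1
Total parts = 21; one part = 15708/21 = 748.00 mL
8% solution: 20×748.00 = 14960.00 mL
29% solution: 1×748.00 = 748.00 mL
= ratio 20:1; 14960.00 mL and 748.00 mL

ratio 20:1; 14960.00 mL and 748.00 mL


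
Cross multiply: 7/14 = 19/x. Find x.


Cross multiply: 7 × x = 14 × 19
7x = 266
x = 266 / 7
= 38.00

38.00


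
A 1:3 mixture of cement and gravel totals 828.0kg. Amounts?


Total parts = 1 + 3 = 4
cement: 828.0 × 1/4 = 207.0kg
gravel: 828.0 × 3/4 = 621.0kg
= 207.0kg and 621.0kg

207.0kg and 621.0kg


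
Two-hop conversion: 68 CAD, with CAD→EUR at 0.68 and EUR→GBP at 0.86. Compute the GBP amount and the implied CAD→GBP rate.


Step 1: 68 CAD × 0.68 = 46.24 EUR
Step 2: 46.24 EUR × 0.86 = 39.77 GBP
Implied rate CAD→GBP = 0.68 × 0.86 = 0.5848
= 39.77 GBP; implied rate 0.5848 GBP/CAD

39.77 GBP; implied rate 0.5848 GBP/CAD


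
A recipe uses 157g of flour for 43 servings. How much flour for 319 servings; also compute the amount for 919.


Direct proportion: y/x = constant
k = 157/43 ≈ 3.6512
y at x=319: k × 319 = 157 × 319 / 43 = 50083/43 ≈ 1164.72
y at x=919: k × 919 = 157 × 919 / 43 = 144283/43 ≈ 3355.42
= 1164.72 and 3355.42

1164.72 and 3355.42


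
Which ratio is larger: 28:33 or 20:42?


28/33 = 0.8485
20/42 = 0.4762
0.8485 > 0.4762, so 28:33 is greater
= 28:33

28:33


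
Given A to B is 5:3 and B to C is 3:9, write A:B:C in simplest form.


Match B: multiply A:B by 3 → 15:9
Multiply B:C by 3 → 9:27
Combined: 15:9:27
GCD = 3
= 5:3:9

5:3:9


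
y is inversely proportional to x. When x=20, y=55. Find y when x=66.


Inverse proportion: x × y = constant
k = 20 × 55 = 1100
y₂ = k / 66 = 1100 / 66
= 16.67

16.67


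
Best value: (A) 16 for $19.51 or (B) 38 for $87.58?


Deal A: $19.51/16 = $1.2194/unit
Deal B: $87.58/38 = $2.3047/unit
A is cheaper per unit
= Deal A

Deal A


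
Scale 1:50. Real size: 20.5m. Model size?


Model size = real / scale
= 20.5 / 50
= 0.4100 m

0.4100 m


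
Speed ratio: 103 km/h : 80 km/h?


Ratio = 103:80
GCD = 1
Simplified = 103:80
Time ratio (same distance) = 80:103
Speed ratio = 103:80

103:80


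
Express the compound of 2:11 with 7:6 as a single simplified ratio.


Compound ratio = (2×7) : (11×6)
= 14:66
GCD = 2
= 7:33

7:33


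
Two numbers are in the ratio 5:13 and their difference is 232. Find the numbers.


Let A = 5k, B = 13k.
13k - 5k = 232
8k = 232 → k = 232/8 = 29
A = 5×29 = 145, B = 13×29 = 377
= A = 145, B = 377

A = 145, B = 377


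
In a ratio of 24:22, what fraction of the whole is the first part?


Total parts = 24 + 22 = 46
First part: 24/46 = 12/23
= 12/23

12/23


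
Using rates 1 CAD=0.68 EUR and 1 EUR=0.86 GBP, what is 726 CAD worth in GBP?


Step 1: 726 CAD × 0.68 = 493.68 EUR
Step 2: 493.68 EUR × 0.86 = 424.56 GBP
Implied rate CAD→GBP = 0.68 × 0.86 = 0.5848
= 424.56 GBP

424.56 GBP


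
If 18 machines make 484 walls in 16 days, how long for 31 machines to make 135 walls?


Days ∝ work / workers, so d₂ = d₁ × (m₁/m₂) × (w₂/w₁)
Workers factor (inverse): 18/31 ≈ 0.5806
Work factor (direct): 135/484 ≈ 0.2789
d₂ = 16 × 18/31 × 135/484 = (16 × 18 × 135) / (31 × 484) = 38880/15004
≈ 2.59 days

2.59 days


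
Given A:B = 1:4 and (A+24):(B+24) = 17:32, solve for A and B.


Let A = 1k, B = 4k.
(1k + 24) / (4k + 24) = 17/32
Cross-multiply: 32(1k + 24) = 17(4k + 24)
32k + 768 = 68k + 408
32k - 68k = 408 - 768
-36k = -360
k = -360/-36 = 10
A = 1×10 = 10, B = 4×10 = 40
= A = 10, B = 40

A = 10, B = 40


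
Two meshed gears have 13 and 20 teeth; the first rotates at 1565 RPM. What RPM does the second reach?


Gear ratio = 13:20 = 13:20
RPM_B = RPM_A × (teeth_A / teeth_B)
= 1565 × (13/20)
= 1017.3 RPM

1017.3 RPM


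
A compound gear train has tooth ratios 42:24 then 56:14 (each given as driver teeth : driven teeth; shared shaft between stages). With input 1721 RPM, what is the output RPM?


Stage 1: RPM_B = RPM_A × t_A/t_B = 1721 × 42/24 = 72282/24 = 3011.75
B and C share a shaft → RPM_C = RPM_B
Stage 2: RPM_D = RPM_C × t_C/t_D = RPM_A × (t_A×t_C)/(t_B×t_D)
Overall ratio = (42×56)/(24×14) = 2352/336
RPM_D = 1721 × 2352/336 = 4047792/336
= 12047.00 RPM

12047.00 RPM


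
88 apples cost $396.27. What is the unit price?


Unit rate = total / quantity
= 396.27 / 88
= $4.50 per unit

$4.50 per unit


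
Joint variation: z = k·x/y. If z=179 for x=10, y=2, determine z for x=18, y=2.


z = k·x/y
Solve for k using the known point: k = z·y/x = 179×2/10 = 358/10 = 35.8000
Now evaluate at x=18, y=2:
z = k × 18 / 2 = (358 × 18) / (10 × 2) = 6444/20
= 322.2000

322.2000


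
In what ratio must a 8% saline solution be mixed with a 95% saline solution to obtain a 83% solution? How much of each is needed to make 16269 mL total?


Let x parts of 8% mix with y parts of 95%.
8x + 95y = 83(x + y)
8x + 95y = 83x + 83y
x(8 - 83) = y(83 - 95)
x/y = (95 - 83)/(83 - 8) = 12/75
Simplify: 4:25
Total parts = 29; one part = 16269/29 = 561.00 mL
8% solution: 4×561.00 = 2244.00 mL
95% solution: 25×561.00 = 14025.00 mL
= ratio 4:25; 2244.00 mL and 14025.00 mL

ratio 4:25; 2244.00 mL and 14025.00 mL


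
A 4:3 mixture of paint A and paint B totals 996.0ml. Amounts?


Total parts = 4 + 3 = 7
paint A: 996.0 × 4/7 = 569.1ml
paint B: 996.0 × 3/7 = 426.9ml
= 569.1ml and 426.9ml

569.1ml and 426.9ml


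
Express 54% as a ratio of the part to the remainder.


54% means 54 parts out of 100; remainder = 46
Part : remainder = 54:46
GCD = 2
= 27:23

27:23


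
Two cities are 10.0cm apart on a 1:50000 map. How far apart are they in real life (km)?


Real distance = map distance × scale
= 10.0cm × 50000
= 500000 cm = 5000.0 m
= 5.000 km

5.000 km


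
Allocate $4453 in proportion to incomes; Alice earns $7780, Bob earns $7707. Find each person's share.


Total income = 7780 + 7707 = $15487
Alice: $4453 × 7780/15487 = $2236.99
Bob: $4453 × 7707/15487 = $2216.01
= Alice: $2236.99, Bob: $2216.01

Alice: $2236.99, Bob: $2216.01


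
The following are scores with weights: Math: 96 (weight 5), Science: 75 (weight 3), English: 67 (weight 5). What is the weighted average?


Numerator = 96×5 + 75×3 + 67×5
= 480 + 225 + 335
= 1040
Total weight = 13
Weighted avg = 1040/13
= 80.00

80.00


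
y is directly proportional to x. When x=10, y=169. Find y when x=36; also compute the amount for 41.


Direct proportion: y/x = constant
k = 169/10 = 16.9000
y at x=36: k × 36 = 169 × 36 / 10 = 6084/10 = 608.40
y at x=41: k × 41 = 169 × 41 / 10 = 6929/10 = 692.90
= 608.40 and 692.90

608.40 and 692.90


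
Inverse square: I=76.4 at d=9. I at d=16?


I₁d₁² = I₂d₂²
I₂ = I₁ × (d₁/d₂)²
= 76.4 × (9/16)²
= 76.4 × 81/256
= 6188.4/256
≈ 24.1734

24.1734


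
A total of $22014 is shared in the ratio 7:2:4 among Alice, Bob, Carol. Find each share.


Total parts = 7 + 2 + 4 = 13
Alice: 22014 × 7/13 = 11853.69
Bob: 22014 × 2/13 = 3386.77
Carol: 22014 × 4/13 = 6773.54
= Alice: $11853.69, Bob: $3386.77, Carol: $6773.54

Alice: $11853.69, Bob: $3386.77, Carol: $6773.54


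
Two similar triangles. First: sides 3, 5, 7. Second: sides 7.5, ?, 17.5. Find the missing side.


Scale factor = 7.5/3 = 2.5
Missing side = 5 × 2.5
= 12.5

12.5


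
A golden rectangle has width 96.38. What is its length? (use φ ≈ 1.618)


φ = (1 + √5) / 2 ≈ 1.618
Length = width × φ = 96.38 × 1.618 = 155.94284
≈ 155.94

155.94


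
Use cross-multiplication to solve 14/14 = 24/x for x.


Cross multiply: 14 × x = 14 × 24
14x = 336
x = 336 / 14
= 24.00

24.00


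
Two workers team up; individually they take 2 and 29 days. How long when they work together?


Rate of A = 1/2 per day
Rate of B = 1/29 per day
Combined rate = 1/2 + 1/29 = 31/58 ≈ 0.5345 per day
Days = 1 / combined rate = 58/31
≈ 1.87 days

1.87 days


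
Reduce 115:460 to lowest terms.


GCD(115, 460) = 115
115/115 : 460/115
= 1:4

1:4


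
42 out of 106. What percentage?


Percentage = (part / whole) × 100
= (42 / 106) × 100
≈ 39.62%

39.62%


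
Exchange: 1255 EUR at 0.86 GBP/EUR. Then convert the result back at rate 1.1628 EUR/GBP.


Amount × rate = 1255 × 0.86 = 1079.30 GBP
Round-trip: 1079.30 × 1.1628 = 1255.01 EUR
= 1079.30 GBP, then 1255.01 EUR

1079.30 GBP, then 1255.01 EUR


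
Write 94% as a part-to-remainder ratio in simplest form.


94% means 94 parts out of 100; remainder = 6
Part : remainder = 94:6
GCD = 2
= 47:3

47:3


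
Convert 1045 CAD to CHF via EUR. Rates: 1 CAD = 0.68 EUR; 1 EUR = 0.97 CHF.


Step 1: 1045 CAD × 0.68 = 710.60 EUR
Step 2: 710.60 EUR × 0.97 = 689.28 CHF
Implied rate CAD→CHF = 0.68 × 0.97 = 0.6596
= 689.28 CHF

689.28 CHF


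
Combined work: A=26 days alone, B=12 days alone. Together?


Rate of A = 1/26 per day
Rate of B = 1/12 per day
Combined rate = 1/26 + 1/12 = 38/312 ≈ 0.1218 per day
Days = 1 / combined rate = 312/38
≈ 8.21 days

8.21 days


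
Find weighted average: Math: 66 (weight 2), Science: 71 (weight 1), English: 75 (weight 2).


Numerator = 66×2 + 71×1 + 75×2
= 132 + 71 + 150
= 353
Total weight = 5
Weighted avg = 353/5
= 70.60

70.60


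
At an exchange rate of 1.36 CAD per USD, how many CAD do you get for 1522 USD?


Amount × rate = 1522 × 1.36
= 2069.92 CAD

2069.92 CAD


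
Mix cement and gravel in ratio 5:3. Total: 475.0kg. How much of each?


Total parts = 5 + 3 = 8
cement: 475.0 × 5/8 = 296.9kg
gravel: 475.0 × 3/8 = 178.1kg
= 296.9kg and 178.1kg

296.9kg and 178.1kg


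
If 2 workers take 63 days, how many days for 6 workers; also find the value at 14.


Inverse proportion: x × y = constant
k = 2 × 63 = 126
At x=6: k/6 = 21.00
At x=14: k/14 = 9.00
= 21.00 and 9.00

21.00 and 9.00


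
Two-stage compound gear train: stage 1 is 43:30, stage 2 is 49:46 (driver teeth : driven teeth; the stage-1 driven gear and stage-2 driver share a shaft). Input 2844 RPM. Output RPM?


Stage 1: RPM_B = RPM_A × t_A/t_B = 2844 × 43/30 = 122292/30 = 4076.40
B and C share a shaft → RPM_C = RPM_B
Stage 2: RPM_D = RPM_C × t_C/t_D = RPM_A × (t_A×t_C)/(t_B×t_D)
Overall ratio = (43×49)/(30×46) = 2107/1380
RPM_D = 2844 × 2107/1380 = 5992308/1380
≈ 4342.25 RPM

4342.25 RPM


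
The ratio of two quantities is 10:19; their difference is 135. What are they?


Let A = 10k, B = 19k.
19k - 10k = 135
9k = 135 → k = 135/9 = 15
A = 10×15 = 150, B = 19×15 = 285
= A = 150, B = 285

A = 150, B = 285
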